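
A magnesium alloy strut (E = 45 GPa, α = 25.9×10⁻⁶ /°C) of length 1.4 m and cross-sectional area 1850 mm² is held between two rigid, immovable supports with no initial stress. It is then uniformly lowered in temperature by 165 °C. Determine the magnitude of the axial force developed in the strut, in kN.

P ≈ 356 kN (tensile)

With zero net strain, σ = E·αΔT = 45 GPa × 25.9×10⁻⁶ × 165 = 192.3 MPa.
Then P = σA = 192.3 × 1850 mm² = 355.8 kN, tensile.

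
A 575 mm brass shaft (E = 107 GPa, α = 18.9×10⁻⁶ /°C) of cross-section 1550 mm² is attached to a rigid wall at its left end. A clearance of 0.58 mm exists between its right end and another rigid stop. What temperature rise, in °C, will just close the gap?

ΔT ≈ 53.4 °C

Contact occurs when the free expansion equals the gap: αΔT L = 0.58 mm.
So ΔT = g/(αL) = 0.58/(18.9×10⁻⁶ × 575) = 53.37 °C.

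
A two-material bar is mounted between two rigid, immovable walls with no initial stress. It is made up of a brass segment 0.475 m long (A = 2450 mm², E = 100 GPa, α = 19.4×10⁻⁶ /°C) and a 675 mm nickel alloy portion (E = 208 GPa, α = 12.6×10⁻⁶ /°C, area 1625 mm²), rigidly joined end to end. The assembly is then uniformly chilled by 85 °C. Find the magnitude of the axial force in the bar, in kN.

P ≈ 383 kN (tensile)

With the walls removed the bar would change length by δ_free = Σ αᵢΔT Lᵢ = 19.4×10⁻⁶×85×475 + 12.6×10⁻⁶×85×675 = 1.506 mm.
The rigid supports impose zero overall length change; the single axial force P common to all segments must satisfy P Σ Lᵢ/(AᵢEᵢ) = δ_free.
The series flexibility is Σ Lᵢ/(AᵢEᵢ) = 475/(2450×100×10³) + 675/(1625×208×10³) = 3.936×10⁻⁶ mm/N.
So P = 1.506 / 3.936×10⁻⁶ = 382.7 kN, tensile.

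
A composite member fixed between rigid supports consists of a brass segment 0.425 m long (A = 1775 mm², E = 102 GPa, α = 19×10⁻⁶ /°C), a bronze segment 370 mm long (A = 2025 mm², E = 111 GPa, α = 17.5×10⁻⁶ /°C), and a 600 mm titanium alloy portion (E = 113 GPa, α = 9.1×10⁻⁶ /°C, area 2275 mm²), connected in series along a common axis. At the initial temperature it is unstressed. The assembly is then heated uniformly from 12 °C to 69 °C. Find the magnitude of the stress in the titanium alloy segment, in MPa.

σ ≈ 79.2 MPa (compressive)

Free thermal expansion of the whole bar: Σ αᵢΔT Lᵢ = 19×10⁻⁶×57×425 + 17.5×10⁻⁶×57×370 + 9.1×10⁻⁶×57×600 = 1.141 mm.
Since the ends are fixed, an axial force P builds up, equal in every segment, with P · Σ Lᵢ/(AᵢEᵢ) = δ_free.
The series flexibility is Σ Lᵢ/(AᵢEᵢ) = 425/(1775×102×10³) + 370/(2025×111×10³) + 600/(2275×113×10³) = 6.327×10⁻⁶ mm/N.
Hence P = δ_free / Σ(L/AE) = 1.141/6.327×10⁻⁶ = 180.3 kN (compressive).
σ_{titanium alloy} = P / A = 180300 / 2275 = 79.23 MPa.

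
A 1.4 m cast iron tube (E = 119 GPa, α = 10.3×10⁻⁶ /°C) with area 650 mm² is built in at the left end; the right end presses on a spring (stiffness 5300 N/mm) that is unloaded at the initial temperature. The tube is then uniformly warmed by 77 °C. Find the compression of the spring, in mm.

If the spring were absent the tube would lengthen by αΔT L = 10.3×10⁻⁶ × 77 × 1400 = 1.11 mm.
With a force P in the spring, the elastic change of the tube is PL/(AE) and that of the spring is P/k; compatibility requires their sum to equal δ_free.
So P = δ_free / [L/(AE) + 1/k] = 1.11 / [ 1400/(650×119×10³) + 1/(5300) ].
P = 1.11 / 0.0002068 = 5370 N.
Spring compression = P/k = 5370/(5300) = 1.013 mm.

δ ≈ 1.01 mm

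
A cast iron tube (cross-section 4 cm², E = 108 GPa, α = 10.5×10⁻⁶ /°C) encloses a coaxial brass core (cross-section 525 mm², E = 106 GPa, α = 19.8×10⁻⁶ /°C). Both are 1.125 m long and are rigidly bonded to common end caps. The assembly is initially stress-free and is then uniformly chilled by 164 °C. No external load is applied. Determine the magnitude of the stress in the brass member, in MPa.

σ ≈ 70.7 MPa (tensile)

Equilibrium of a rigid end plate with no external load gives equal and opposite internal forces ±P in the two members. Since α_{brass} > α_{cast iron}, cooling drives the brass into tension and the cast iron into compression.
Compatibility of the two members (thermal + elastic change equal): (α₁ − α₂)ΔT = P·[1/(A₁E₁) + 1/(A₂E₂)].
|α₁ − α₂|·ΔT = 9.3×10⁻⁶ × 164 = 0.001525.
1/(A₁E₁) + 1/(A₂E₂) = 1/(400×108×10³) + 1/(525×106×10³) = 4.112×10⁻⁸ N⁻¹.
P = 0.001525 / 4.112×10⁻⁸ = 37090 N = 37.09 kN.
σ_{brass} = P/A₂ = 37090/525 = 70.65 MPa, tensile.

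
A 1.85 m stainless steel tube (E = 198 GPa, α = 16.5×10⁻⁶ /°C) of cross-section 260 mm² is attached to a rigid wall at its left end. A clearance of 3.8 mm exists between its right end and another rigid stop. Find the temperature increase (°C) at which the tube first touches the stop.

The gap closes when αΔT L = 3.8 mm, since the tube is still unstressed at that instant.
ΔT = 3.8 / (16.5×10⁻⁶ × 1850) = 124.5 °C.

ΔT ≈ 124 °C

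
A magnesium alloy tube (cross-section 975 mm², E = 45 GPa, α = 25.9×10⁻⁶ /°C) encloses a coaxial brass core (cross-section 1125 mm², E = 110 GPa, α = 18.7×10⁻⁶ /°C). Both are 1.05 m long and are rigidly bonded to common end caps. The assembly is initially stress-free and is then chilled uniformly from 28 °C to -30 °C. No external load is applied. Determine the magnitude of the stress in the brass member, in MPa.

Both members must finish at the same length. With the larger α, the magnesium alloy tends to over-contract; the plates restrain it, putting the magnesium alloy in tension and the brass in compression. With no external load the two internal forces are equal and opposite, magnitude P.
Compatibility of the two members (thermal + elastic change equal): (α₁ − α₂)ΔT = P·[1/(A₁E₁) + 1/(A₂E₂)].
|α₁ − α₂|·ΔT = 7.2×10⁻⁶ × 58 = 0.0004176.
1/(A₁E₁) + 1/(A₂E₂) = 1/(975×45×10³) + 1/(1125×110×10³) = 3.087×10⁻⁸ N⁻¹.
P = 0.0004176 / 3.087×10⁻⁸ = 13530 N = 13.53 kN.
σ_{brass} = P/A₂ = 13530/1125 = 12.02 MPa, compressive.

σ ≈ 12 MPa (compressive)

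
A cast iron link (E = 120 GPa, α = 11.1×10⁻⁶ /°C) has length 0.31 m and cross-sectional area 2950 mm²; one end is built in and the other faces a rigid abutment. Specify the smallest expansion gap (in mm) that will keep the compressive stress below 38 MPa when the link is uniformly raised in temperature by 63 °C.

With no wall the link would lengthen by αΔT L = 11.1×10⁻⁶ × 63 × 310 = 0.2168 mm.
A stress of 38 MPa corresponds to the wall pushing the link back by σL/E = 38×310/(120×10³) = 0.09817 mm.
So the gap has to take up the difference, g_min = δ_free − σL/E = 0.2168 − 0.09817 = 0.1186 mm.

g ≈ 0.119 mm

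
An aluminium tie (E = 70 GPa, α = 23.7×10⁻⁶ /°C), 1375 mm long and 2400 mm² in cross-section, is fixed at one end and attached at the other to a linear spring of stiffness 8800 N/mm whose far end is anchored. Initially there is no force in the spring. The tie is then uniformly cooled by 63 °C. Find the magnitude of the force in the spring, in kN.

If the spring were absent the tie would shorten by αΔT L = 23.7×10⁻⁶ × 63 × 1375 = 2.053 mm.
Let P be the tensile force in the spring. The tie extends elastically by PL/(AE) and the spring stretches by P/k; together these equal δ_free.
So P = δ_free / [L/(AE) + 1/k] = 2.053 / [ 1375/(2400×70×10³) + 1/(8800) ].
P = 2.053 / 0.0001218 = 16850 N.

P ≈ 16.9 kN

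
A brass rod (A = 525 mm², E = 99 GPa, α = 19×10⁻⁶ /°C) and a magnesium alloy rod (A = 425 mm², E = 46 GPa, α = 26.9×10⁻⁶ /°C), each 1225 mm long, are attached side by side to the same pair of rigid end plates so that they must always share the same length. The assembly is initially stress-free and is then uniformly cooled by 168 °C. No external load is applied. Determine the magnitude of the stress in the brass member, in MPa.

The magnesium alloy has the larger α, so on cooling it would change length more than the brass if both were free. The rigid plates force a common final length, so the magnesium alloy is put into tension and the brass into compression, with equal and opposite forces P (no external load).
Setting the final lengths equal and cancelling L: (α₁ − α₂)ΔT = P/(A₁E₁) + P/(A₂E₂).
|α₁ − α₂|·ΔT = 7.9×10⁻⁶ × 168 = 0.001327.
1/(A₁E₁) + 1/(A₂E₂) = 1/(525×99×10³) + 1/(425×46×10³) = 7.039×10⁻⁸ N⁻¹.
So P = 0.001327 / 7.039×10⁻⁸ = 18.85 kN.
σ_{brass} = P/A₁ = 18850/525 = 35.91 MPa, compressive.

σ ≈ 35.9 MPa (compressive)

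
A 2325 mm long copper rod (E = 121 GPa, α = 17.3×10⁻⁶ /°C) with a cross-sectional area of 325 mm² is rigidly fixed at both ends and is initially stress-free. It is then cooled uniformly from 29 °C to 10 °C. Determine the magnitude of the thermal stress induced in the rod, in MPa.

σ ≈ 39.8 MPa (tensile)

The supports are rigid, so the total axial strain is zero. The restrained thermal strain is ε = αΔT = 17.3×10⁻⁶ × 19 = 328.7×10⁻⁶.
The stress required to suppress this strain is σ = Eε = 121×10³ × 328.7×10⁻⁶ = 39.77 MPa, tensile since the rod is trying to contract.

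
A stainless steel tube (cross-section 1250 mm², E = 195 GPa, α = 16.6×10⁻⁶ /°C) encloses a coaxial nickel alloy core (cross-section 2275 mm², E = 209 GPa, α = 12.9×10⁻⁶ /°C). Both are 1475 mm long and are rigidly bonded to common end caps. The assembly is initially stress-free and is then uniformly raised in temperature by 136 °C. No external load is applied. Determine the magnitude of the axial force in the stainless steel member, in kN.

The stainless steel has the larger α, so on heating it would change length more than the nickel alloy if both were free. The rigid plates force a common final length, so the stainless steel is put into compression and the nickel alloy into tension, with equal and opposite forces P (no external load).
Setting the final lengths equal and cancelling L: (α₁ − α₂)ΔT = P/(A₁E₁) + P/(A₂E₂).
|α₁ − α₂|·ΔT = 3.7×10⁻⁶ × 136 = 0.0005032.
1/(A₁E₁) + 1/(A₂E₂) = 1/(1250×195×10³) + 1/(2275×209×10³) = 6.206×10⁻⁹ N⁻¹.
So P = 0.0005032 / 6.206×10⁻⁹ = 81.09 kN.

P ≈ 81.1 kN (compressive in the stainless steel)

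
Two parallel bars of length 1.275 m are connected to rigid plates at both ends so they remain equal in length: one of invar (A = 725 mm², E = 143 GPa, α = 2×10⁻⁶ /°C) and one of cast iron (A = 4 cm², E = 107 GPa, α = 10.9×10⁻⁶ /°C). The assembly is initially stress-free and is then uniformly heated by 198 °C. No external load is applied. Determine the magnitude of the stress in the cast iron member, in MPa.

Both members must finish at the same length. With the larger α, the cast iron tends to over-expand; the plates restrain it, putting the cast iron in compression and the invar in tension. With no external load the two internal forces are equal and opposite, magnitude P.
Equating the net (thermal + elastic) strains gives |α₁ − α₂|·ΔT = P·[1/(A₁E₁) + 1/(A₂E₂)].
|α₁ − α₂|·ΔT = 8.9×10⁻⁶ × 198 = 0.001762.
1/(A₁E₁) + 1/(A₂E₂) = 1/(725×143×10³) + 1/(400×107×10³) = 3.301×10⁻⁸ N⁻¹.
So P = 0.001762 / 3.301×10⁻⁸ = 53.38 kN.
σ_{cast iron} = P/A₂ = 53380/400 = 133.5 MPa, compressive.

σ ≈ 133 MPa (compressive)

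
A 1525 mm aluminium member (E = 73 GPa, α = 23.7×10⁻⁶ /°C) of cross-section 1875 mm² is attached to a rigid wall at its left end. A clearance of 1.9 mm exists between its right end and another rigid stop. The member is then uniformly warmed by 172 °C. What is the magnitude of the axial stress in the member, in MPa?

σ ≈ 207 MPa (compressive)

If the wall were absent the member would grow by αΔT L = 23.7×10⁻⁶ × 172 × 1525 = 6.217 mm.
This exceeds the 1.9 mm gap, so the wall pushes back. The portion of expansion that must be recovered elastically is δ_free − gap = 6.217 − 1.9 = 4.317 mm.
So σ = E(δ_free − g)/L = 73×10³ × 4.317/1525 = 206.6 MPa.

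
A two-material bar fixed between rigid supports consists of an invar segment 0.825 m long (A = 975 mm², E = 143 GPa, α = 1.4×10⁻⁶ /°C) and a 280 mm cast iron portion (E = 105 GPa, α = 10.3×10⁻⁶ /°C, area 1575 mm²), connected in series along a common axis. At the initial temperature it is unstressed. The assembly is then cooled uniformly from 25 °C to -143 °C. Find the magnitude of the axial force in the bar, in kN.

P ≈ 89.2 kN (tensile)

Free thermal contraction of the whole bar: Σ αᵢΔT Lᵢ = 1.4×10⁻⁶×168×825 + 10.3×10⁻⁶×168×280 = 0.6786 mm.
Since the ends are fixed, an axial force P builds up, equal in every segment, with P · Σ Lᵢ/(AᵢEᵢ) = δ_free.
Σ Lᵢ/(AᵢEᵢ) = 825/(975×143×10³) + 280/(1575×105×10³) = 7.61×10⁻⁶ mm/N.
P = 0.6786 / 7.61×10⁻⁶ = 89160 N = 89.16 kN, tensile.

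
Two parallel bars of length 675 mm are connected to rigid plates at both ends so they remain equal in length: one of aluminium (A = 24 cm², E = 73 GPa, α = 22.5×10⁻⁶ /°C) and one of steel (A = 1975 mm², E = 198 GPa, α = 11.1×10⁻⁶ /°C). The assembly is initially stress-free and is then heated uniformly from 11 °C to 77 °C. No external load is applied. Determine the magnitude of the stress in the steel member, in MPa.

σ ≈ 46.1 MPa (tensile)

Both members must finish at the same length. With the larger α, the aluminium tends to over-expand; the plates restrain it, putting the aluminium in compression and the steel in tension. With no external load the two internal forces are equal and opposite, magnitude P.
Equating the net (thermal + elastic) strains gives |α₁ − α₂|·ΔT = P·[1/(A₁E₁) + 1/(A₂E₂)].
|α₁ − α₂|·ΔT = 11.4×10⁻⁶ × 66 = 0.0007524.
1/(A₁E₁) + 1/(A₂E₂) = 1/(2400×73×10³) + 1/(1975×198×10³) = 8.265×10⁻⁹ N⁻¹.
P = 0.0007524 / 8.265×10⁻⁹ = 91030 N = 91.03 kN.
σ_{steel} = P/A₂ = 91030/1975 = 46.09 MPa, tensile.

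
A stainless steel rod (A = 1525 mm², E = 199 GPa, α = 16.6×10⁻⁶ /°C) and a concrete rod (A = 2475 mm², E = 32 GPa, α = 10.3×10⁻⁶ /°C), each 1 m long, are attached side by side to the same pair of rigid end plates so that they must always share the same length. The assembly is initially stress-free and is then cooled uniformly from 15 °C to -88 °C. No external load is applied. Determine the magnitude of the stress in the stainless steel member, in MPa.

Equilibrium of a rigid end plate with no external load gives equal and opposite internal forces ±P in the two members. Since α_{stainless steel} > α_{concrete}, cooling drives the stainless steel into tension and the concrete into compression.
Equating the net (thermal + elastic) strains gives |α₁ − α₂|·ΔT = P·[1/(A₁E₁) + 1/(A₂E₂)].
|α₁ − α₂|·ΔT = 6.3×10⁻⁶ × 103 = 0.0006489.
1/(A₁E₁) + 1/(A₂E₂) = 1/(1525×199×10³) + 1/(2475×32×10³) = 1.592×10⁻⁸ N⁻¹.
So P = 0.0006489 / 1.592×10⁻⁸ = 40.76 kN.
σ_{stainless steel} = P/A₁ = 40760/1525 = 26.73 MPa, tensile.

σ ≈ 26.7 MPa (tensile)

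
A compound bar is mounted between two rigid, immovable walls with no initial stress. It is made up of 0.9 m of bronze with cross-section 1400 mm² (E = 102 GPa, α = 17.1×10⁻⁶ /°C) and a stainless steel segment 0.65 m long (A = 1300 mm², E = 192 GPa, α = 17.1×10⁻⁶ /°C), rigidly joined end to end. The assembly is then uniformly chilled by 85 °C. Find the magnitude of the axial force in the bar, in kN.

P ≈ 253 kN (tensile)

Free thermal contraction of the whole bar: Σ αᵢΔT Lᵢ = 17.1×10⁻⁶×85×900 + 17.1×10⁻⁶×85×650 = 2.253 mm.
The walls prevent any net length change, so an axial force P (same in every segment) develops. Compatibility: P · Σ Lᵢ/(AᵢEᵢ) = δ_free.
Σ Lᵢ/(AᵢEᵢ) = 900/(1400×102×10³) + 650/(1300×192×10³) = 8.907×10⁻⁶ mm/N.
So P = 2.253 / 8.907×10⁻⁶ = 252.9 kN, tensile.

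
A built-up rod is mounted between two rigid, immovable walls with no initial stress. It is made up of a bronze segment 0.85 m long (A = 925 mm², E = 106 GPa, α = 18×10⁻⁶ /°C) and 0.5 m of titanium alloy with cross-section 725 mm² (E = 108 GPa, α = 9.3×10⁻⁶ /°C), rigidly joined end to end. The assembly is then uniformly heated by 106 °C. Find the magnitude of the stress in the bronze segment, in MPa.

σ ≈ 152 MPa (compressive)

With the walls removed the bar would change length by δ_free = Σ αᵢΔT Lᵢ = 18×10⁻⁶×106×850 + 9.3×10⁻⁶×106×500 = 2.115 mm.
Since the ends are fixed, an axial force P builds up, equal in every segment, with P · Σ Lᵢ/(AᵢEᵢ) = δ_free.
Σ Lᵢ/(AᵢEᵢ) = 850/(925×106×10³) + 500/(725×108×10³) = 1.505×10⁻⁵ mm/N.
Hence P = δ_free / Σ(L/AE) = 2.115/1.505×10⁻⁵ = 140.5 kN (compressive).
σ_{bronze} = P / A = 140500 / 925 = 151.9 MPa.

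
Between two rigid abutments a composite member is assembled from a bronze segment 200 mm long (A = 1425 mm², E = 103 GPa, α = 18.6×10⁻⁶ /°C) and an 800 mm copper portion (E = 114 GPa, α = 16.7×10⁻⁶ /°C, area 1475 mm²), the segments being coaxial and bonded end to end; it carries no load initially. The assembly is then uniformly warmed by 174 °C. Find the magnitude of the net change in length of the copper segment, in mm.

|ΔL| ≈ 0.0144 mm

If the supports were absent, the total length change would be Σ αᵢΔT Lᵢ = 18.6×10⁻⁶×174×200 + 16.7×10⁻⁶×174×800 = 2.972 mm.
Since the ends are fixed, an axial force P builds up, equal in every segment, with P · Σ Lᵢ/(AᵢEᵢ) = δ_free.
The series flexibility is Σ Lᵢ/(AᵢEᵢ) = 200/(1425×103×10³) + 800/(1475×114×10³) = 6.12×10⁻⁶ mm/N.
P = 2.972 / 6.12×10⁻⁶ = 485600 N = 485.6 kN, compressive.
For the copper segment, free thermal change = 16.7×10⁻⁶×174×800 = 2.325 mm and elastic change from P = 485600×800/(1475×114×10³) = 2.31 mm; these oppose, so the net change is 0.0144 mm (segment lengthens).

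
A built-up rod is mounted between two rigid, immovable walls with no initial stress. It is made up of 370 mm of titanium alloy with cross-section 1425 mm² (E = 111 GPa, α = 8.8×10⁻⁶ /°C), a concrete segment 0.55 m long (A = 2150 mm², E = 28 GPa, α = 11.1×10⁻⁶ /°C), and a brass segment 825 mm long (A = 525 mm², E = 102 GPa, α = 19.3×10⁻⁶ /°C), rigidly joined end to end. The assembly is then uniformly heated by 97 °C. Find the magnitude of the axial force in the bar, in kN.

P ≈ 91.2 kN (compressive)

If the supports were absent, the total length change would be Σ αᵢΔT Lᵢ = 8.8×10⁻⁶×97×370 + 11.1×10⁻⁶×97×550 + 19.3×10⁻⁶×97×825 = 2.452 mm.
The walls prevent any net length change, so an axial force P (same in every segment) develops. Compatibility: P · Σ Lᵢ/(AᵢEᵢ) = δ_free.
Σ Lᵢ/(AᵢEᵢ) = 370/(1425×111×10³) + 550/(2150×28×10³) + 825/(525×102×10³) = 2.688×10⁻⁵ mm/N.
So P = 2.452 / 2.688×10⁻⁵ = 91.23 kN, compressive.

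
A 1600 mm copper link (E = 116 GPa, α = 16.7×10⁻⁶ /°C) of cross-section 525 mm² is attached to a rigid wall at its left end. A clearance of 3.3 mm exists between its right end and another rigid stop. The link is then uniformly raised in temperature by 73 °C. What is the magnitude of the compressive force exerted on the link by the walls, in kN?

P ≈ 0 kN

If the wall were absent the link would grow by αΔT L = 16.7×10⁻⁶ × 73 × 1600 = 1.951 mm.
Since δ_free = 1.95 mm is less than the 3.3 mm gap, the link never touches the wall. No axial force develops.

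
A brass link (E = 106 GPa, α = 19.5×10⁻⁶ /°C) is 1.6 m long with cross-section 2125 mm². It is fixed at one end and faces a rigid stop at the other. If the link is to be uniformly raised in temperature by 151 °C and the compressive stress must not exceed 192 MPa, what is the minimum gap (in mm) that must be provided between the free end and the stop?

Free expansion if unrestrained: δ_free = αΔT L = 19.5×10⁻⁶ × 151 × 1600 = 4.711 mm.
At the allowable stress the elastic shortening the wall may impose is σL/E = 192 × 1600 / (106×10³) = 2.898 mm.
The gap must absorb the remainder: g_min = 4.711 − 2.898 = 1.813 mm.

g ≈ 1.81 mm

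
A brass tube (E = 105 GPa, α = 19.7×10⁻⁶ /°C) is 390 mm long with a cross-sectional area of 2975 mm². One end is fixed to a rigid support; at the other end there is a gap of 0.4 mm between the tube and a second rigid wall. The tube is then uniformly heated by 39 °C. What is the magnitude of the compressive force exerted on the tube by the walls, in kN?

Unrestrained expansion: δ_free = αΔT L = 19.7×10⁻⁶ × 39 × 390 = 0.2996 mm.
Since δ_free = 0.3 mm is less than the 0.4 mm gap, the tube never touches the wall. No axial force develops.

P ≈ 0 kN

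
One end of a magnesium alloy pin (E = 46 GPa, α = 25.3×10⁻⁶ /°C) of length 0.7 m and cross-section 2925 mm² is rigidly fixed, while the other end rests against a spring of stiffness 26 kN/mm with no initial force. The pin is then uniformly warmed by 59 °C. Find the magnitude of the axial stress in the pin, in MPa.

Free thermal expansion: δ_free = αΔT L = 25.3×10⁻⁶ × 59 × 700 = 1.045 mm.
With a force P in the spring, the elastic change of the pin is PL/(AE) and that of the spring is P/k; compatibility requires their sum to equal δ_free.
So P = δ_free / [L/(AE) + 1/k] = 1.045 / [ 700/(2925×46×10³) + 1/(26×10³) ].
P = 1.045 / 4.366×10⁻⁵ = 23930 N.
σ = P/A = 23930/2925 = 8.181 MPa.

σ ≈ 8.18 MPa (compressive)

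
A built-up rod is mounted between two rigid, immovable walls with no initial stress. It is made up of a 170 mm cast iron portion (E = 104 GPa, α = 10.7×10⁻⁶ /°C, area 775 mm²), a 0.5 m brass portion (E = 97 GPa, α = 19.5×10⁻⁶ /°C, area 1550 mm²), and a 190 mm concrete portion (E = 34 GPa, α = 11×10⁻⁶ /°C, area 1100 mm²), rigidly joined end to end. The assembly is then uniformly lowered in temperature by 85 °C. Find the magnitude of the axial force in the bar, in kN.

With the walls removed the bar would change length by δ_free = Σ αᵢΔT Lᵢ = 10.7×10⁻⁶×85×170 + 19.5×10⁻⁶×85×500 + 11×10⁻⁶×85×190 = 1.161 mm.
The rigid supports impose zero overall length change; the single axial force P common to all segments must satisfy P Σ Lᵢ/(AᵢEᵢ) = δ_free.
The series flexibility is Σ Lᵢ/(AᵢEᵢ) = 170/(775×104×10³) + 500/(1550×97×10³) + 190/(1100×34×10³) = 1.051×10⁻⁵ mm/N.
So P = 1.161 / 1.051×10⁻⁵ = 110.4 kN, tensile.

P ≈ 110 kN (tensile)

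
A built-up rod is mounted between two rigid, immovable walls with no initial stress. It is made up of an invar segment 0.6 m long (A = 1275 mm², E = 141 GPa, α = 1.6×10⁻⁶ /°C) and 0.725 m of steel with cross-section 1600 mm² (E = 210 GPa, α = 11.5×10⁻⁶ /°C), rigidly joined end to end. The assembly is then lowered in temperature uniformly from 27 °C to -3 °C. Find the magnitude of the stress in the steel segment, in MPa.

σ ≈ 31.7 MPa (tensile)

With the walls removed the bar would change length by δ_free = Σ αᵢΔT Lᵢ = 1.6×10⁻⁶×30×600 + 11.5×10⁻⁶×30×725 = 0.2789 mm.
The walls prevent any net length change, so an axial force P (same in every segment) develops. Compatibility: P · Σ Lᵢ/(AᵢEᵢ) = δ_free.
Σ Lᵢ/(AᵢEᵢ) = 600/(1275×141×10³) + 725/(1600×210×10³) = 5.495×10⁻⁶ mm/N.
P = 0.2789 / 5.495×10⁻⁶ = 50760 N = 50.76 kN, tensile.
σ_{steel} = P / A = 50760 / 1600 = 31.72 MPa.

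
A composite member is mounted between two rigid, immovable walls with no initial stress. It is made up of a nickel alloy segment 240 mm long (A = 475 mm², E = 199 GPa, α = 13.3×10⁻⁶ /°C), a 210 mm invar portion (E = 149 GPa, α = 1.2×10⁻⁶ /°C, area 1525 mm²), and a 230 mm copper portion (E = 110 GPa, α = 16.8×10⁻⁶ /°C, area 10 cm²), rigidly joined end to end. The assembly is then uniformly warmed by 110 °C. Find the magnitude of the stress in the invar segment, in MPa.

σ ≈ 94.9 MPa (compressive)

If the supports were absent, the total length change would be Σ αᵢΔT Lᵢ = 13.3×10⁻⁶×110×240 + 1.2×10⁻⁶×110×210 + 16.8×10⁻⁶×110×230 = 0.8039 mm.
The rigid supports impose zero overall length change; the single axial force P common to all segments must satisfy P Σ Lᵢ/(AᵢEᵢ) = δ_free.
Σ Lᵢ/(AᵢEᵢ) = 240/(475×199×10³) + 210/(1525×149×10³) + 230/(1000×110×10³) = 5.554×10⁻⁶ mm/N.
Hence P = δ_free / Σ(L/AE) = 0.8039/5.554×10⁻⁶ = 144.7 kN (compressive).
σ_{invar} = P / A = 144700 / 1525 = 94.91 MPa.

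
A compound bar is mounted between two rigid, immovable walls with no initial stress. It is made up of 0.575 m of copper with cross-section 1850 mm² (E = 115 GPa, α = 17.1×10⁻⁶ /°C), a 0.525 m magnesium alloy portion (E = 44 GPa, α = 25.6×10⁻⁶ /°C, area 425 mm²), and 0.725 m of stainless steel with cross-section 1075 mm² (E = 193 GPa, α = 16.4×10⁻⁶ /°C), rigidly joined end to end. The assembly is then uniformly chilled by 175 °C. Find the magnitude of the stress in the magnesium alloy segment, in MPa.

σ ≈ 422 MPa (tensile)

With the walls removed the bar would change length by δ_free = Σ αᵢΔT Lᵢ = 17.1×10⁻⁶×175×575 + 25.6×10⁻⁶×175×525 + 16.4×10⁻⁶×175×725 = 6.153 mm.
Since the ends are fixed, an axial force P builds up, equal in every segment, with P · Σ Lᵢ/(AᵢEᵢ) = δ_free.
Σ Lᵢ/(AᵢEᵢ) = 575/(1850×115×10³) + 525/(425×44×10³) + 725/(1075×193×10³) = 3.427×10⁻⁵ mm/N.
Hence P = δ_free / Σ(L/AE) = 6.153/3.427×10⁻⁵ = 179.5 kN (tensile).
σ_{magnesium alloy} = P / A = 179500 / 425 = 422.5 MPa.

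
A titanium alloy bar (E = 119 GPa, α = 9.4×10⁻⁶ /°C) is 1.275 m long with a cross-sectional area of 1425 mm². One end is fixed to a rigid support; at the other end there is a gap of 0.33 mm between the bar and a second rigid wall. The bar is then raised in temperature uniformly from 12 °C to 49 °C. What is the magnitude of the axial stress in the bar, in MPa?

σ ≈ 10.6 MPa (compressive)

If the wall were absent the bar would grow by αΔT L = 9.4×10⁻⁶ × 37 × 1275 = 0.4434 mm.
The gap closes (δ_free > 0.33 mm) and the wall then resists a further 0.4434 − 0.33 = 0.1134 mm of expansion.
Compatibility: PL/(AE) = 0.1134 mm, so σ = P/A = E × (0.1134/1275) = 10.59 MPa.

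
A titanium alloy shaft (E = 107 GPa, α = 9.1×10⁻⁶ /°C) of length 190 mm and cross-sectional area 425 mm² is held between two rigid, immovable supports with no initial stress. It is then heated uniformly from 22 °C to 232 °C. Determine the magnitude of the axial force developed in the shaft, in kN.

With zero net strain, σ = E·αΔT = 107 GPa × 9.1×10⁻⁶ × 210 = 204.5 MPa.
P = AEαΔT = 425 × 107×10³ × 9.1×10⁻⁶ × 210 = 86.9 kN (compressive).

P ≈ 86.9 kN (compressive)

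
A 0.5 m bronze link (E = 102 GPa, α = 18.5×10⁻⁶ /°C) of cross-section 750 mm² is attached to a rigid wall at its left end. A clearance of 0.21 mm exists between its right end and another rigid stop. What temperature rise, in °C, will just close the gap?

ΔT ≈ 22.7 °C

The gap closes when αΔT L = 0.21 mm, since the link is still unstressed at that instant.
So ΔT = g/(αL) = 0.21/(18.5×10⁻⁶ × 500) = 22.7 °C.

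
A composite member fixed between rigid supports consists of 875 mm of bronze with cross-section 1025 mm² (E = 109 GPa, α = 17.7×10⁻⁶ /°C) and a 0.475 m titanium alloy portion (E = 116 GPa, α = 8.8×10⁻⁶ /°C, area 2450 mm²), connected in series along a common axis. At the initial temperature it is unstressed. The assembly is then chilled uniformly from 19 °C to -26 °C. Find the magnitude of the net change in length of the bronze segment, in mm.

|ΔL| ≈ 0.0324 mm

With the walls removed the bar would change length by δ_free = Σ αᵢΔT Lᵢ = 17.7×10⁻⁶×45×875 + 8.8×10⁻⁶×45×475 = 0.885 mm.
The walls prevent any net length change, so an axial force P (same in every segment) develops. Compatibility: P · Σ Lᵢ/(AᵢEᵢ) = δ_free.
Σ Lᵢ/(AᵢEᵢ) = 875/(1025×109×10³) + 475/(2450×116×10³) = 9.503×10⁻⁶ mm/N.
P = 0.885 / 9.503×10⁻⁶ = 93130 N = 93.13 kN, tensile.
For the bronze segment, free thermal change = 17.7×10⁻⁶×45×875 = 0.6969 mm and elastic change from P = 93130×875/(1025×109×10³) = 0.7294 mm; these oppose, so the net change is 0.0324 mm (segment lengthens).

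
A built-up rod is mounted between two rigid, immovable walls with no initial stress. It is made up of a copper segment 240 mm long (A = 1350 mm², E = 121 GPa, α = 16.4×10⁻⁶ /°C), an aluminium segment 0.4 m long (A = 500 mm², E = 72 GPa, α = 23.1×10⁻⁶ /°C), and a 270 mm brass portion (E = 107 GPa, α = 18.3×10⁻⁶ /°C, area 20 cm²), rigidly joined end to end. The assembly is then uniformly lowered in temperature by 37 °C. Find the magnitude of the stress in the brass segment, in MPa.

With the walls removed the bar would change length by δ_free = Σ αᵢΔT Lᵢ = 16.4×10⁻⁶×37×240 + 23.1×10⁻⁶×37×400 + 18.3×10⁻⁶×37×270 = 0.6703 mm.
The walls prevent any net length change, so an axial force P (same in every segment) develops. Compatibility: P · Σ Lᵢ/(AᵢEᵢ) = δ_free.
Σ Lᵢ/(AᵢEᵢ) = 240/(1350×121×10³) + 400/(500×72×10³) + 270/(2000×107×10³) = 1.384×10⁻⁵ mm/N.
P = 0.6703 / 1.384×10⁻⁵ = 48430 N = 48.43 kN, tensile.
σ_{brass} = P / A = 48430 / 2000 = 24.21 MPa.

σ ≈ 24.2 MPa (tensile)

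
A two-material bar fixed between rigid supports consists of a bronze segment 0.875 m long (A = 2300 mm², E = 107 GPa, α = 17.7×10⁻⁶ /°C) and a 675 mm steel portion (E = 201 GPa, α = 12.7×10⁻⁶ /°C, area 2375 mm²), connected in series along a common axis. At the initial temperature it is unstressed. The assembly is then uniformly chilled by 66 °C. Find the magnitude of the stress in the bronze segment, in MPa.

If the supports were absent, the total length change would be Σ αᵢΔT Lᵢ = 17.7×10⁻⁶×66×875 + 12.7×10⁻⁶×66×675 = 1.588 mm.
Since the ends are fixed, an axial force P builds up, equal in every segment, with P · Σ Lᵢ/(AᵢEᵢ) = δ_free.
The series flexibility is Σ Lᵢ/(AᵢEᵢ) = 875/(2300×107×10³) + 675/(2375×201×10³) = 4.969×10⁻⁶ mm/N.
Hence P = δ_free / Σ(L/AE) = 1.588/4.969×10⁻⁶ = 319.5 kN (tensile).
σ_{bronze} = P / A = 319500 / 2300 = 138.9 MPa.

σ ≈ 139 MPa (tensile)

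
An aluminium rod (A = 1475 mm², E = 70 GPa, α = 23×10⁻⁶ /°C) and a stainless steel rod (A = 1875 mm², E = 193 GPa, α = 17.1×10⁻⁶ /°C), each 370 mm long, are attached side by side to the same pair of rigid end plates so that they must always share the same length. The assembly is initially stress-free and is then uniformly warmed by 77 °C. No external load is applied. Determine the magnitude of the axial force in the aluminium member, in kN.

Equilibrium of a rigid end plate with no external load gives equal and opposite internal forces ±P in the two members. Since α_{aluminium} > α_{stainless steel}, heating drives the aluminium into compression and the stainless steel into tension.
Compatibility of the two members (thermal + elastic change equal): (α₁ − α₂)ΔT = P·[1/(A₁E₁) + 1/(A₂E₂)].
|α₁ − α₂|·ΔT = 5.9×10⁻⁶ × 77 = 0.0004543.
1/(A₁E₁) + 1/(A₂E₂) = 1/(1475×70×10³) + 1/(1875×193×10³) = 1.245×10⁻⁸ N⁻¹.
P = 0.0004543 / 1.245×10⁻⁸ = 36490 N = 36.49 kN.

P ≈ 36.5 kN (compressive in the aluminium)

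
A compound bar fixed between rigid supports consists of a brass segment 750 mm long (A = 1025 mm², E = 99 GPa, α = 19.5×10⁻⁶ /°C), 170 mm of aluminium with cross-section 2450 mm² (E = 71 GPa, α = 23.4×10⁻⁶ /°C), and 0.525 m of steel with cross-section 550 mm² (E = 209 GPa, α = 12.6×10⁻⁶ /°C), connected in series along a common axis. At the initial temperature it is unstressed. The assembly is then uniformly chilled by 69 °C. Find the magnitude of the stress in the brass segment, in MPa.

If the supports were absent, the total length change would be Σ αᵢΔT Lᵢ = 19.5×10⁻⁶×69×750 + 23.4×10⁻⁶×69×170 + 12.6×10⁻⁶×69×525 = 1.74 mm.
The rigid supports impose zero overall length change; the single axial force P common to all segments must satisfy P Σ Lᵢ/(AᵢEᵢ) = δ_free.
Σ Lᵢ/(AᵢEᵢ) = 750/(1025×99×10³) + 170/(2450×71×10³) + 525/(550×209×10³) = 1.294×10⁻⁵ mm/N.
P = 1.74 / 1.294×10⁻⁵ = 134500 N = 134.5 kN, tensile.
σ_{brass} = P / A = 134500 / 1025 = 131.2 MPa.

σ ≈ 131 MPa (tensile)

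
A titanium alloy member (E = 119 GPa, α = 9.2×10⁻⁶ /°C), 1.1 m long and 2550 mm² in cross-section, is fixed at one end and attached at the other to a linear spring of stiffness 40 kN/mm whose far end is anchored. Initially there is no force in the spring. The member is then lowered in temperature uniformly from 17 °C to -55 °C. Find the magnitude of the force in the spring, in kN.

The unrestrained thermal change is αΔT L = 9.2×10⁻⁶ × 72 × 1100 = 0.7286 mm.
With a force P in the spring, the elastic change of the member is PL/(AE) and that of the spring is P/k; compatibility requires their sum to equal δ_free.
So P = δ_free / [L/(AE) + 1/k] = 0.7286 / [ 1100/(2550×119×10³) + 1/(40×10³) ].
P = 0.7286 / 2.862×10⁻⁵ = 25450 N.

P ≈ 25.5 kN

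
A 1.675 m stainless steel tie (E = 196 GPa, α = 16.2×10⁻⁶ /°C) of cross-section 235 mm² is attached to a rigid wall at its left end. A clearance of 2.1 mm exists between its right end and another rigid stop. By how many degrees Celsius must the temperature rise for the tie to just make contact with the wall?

The gap closes when αΔT L = 2.1 mm, since the tie is still unstressed at that instant.
So ΔT = g/(αL) = 2.1/(16.2×10⁻⁶ × 1675) = 77.39 °C.

ΔT ≈ 77.4 °C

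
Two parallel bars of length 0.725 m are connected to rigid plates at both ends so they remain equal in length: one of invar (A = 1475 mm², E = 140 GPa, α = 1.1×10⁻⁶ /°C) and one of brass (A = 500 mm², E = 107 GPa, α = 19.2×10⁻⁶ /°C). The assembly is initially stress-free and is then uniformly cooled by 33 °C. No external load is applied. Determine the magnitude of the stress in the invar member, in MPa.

Both members must finish at the same length. With the larger α, the brass tends to over-contract; the plates restrain it, putting the brass in tension and the invar in compression. With no external load the two internal forces are equal and opposite, magnitude P.
Equating the net (thermal + elastic) strains gives |α₁ − α₂|·ΔT = P·[1/(A₁E₁) + 1/(A₂E₂)].
|α₁ − α₂|·ΔT = 18.1×10⁻⁶ × 33 = 0.0005973.
1/(A₁E₁) + 1/(A₂E₂) = 1/(1475×140×10³) + 1/(500×107×10³) = 2.353×10⁻⁸ N⁻¹.
So P = 0.0005973 / 2.353×10⁻⁸ = 25.38 kN.
σ_{invar} = P/A₁ = 25380/1475 = 17.21 MPa, compressive.

σ ≈ 17.2 MPa (compressive)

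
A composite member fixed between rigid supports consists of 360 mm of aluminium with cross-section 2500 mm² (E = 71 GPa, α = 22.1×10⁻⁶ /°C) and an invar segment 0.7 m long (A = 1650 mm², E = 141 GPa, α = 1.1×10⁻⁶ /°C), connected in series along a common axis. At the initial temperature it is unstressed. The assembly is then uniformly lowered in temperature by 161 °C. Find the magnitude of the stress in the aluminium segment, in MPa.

σ ≈ 112 MPa (tensile)

Free thermal contraction of the whole bar: Σ αᵢΔT Lᵢ = 22.1×10⁻⁶×161×360 + 1.1×10⁻⁶×161×700 = 1.405 mm.
The walls prevent any net length change, so an axial force P (same in every segment) develops. Compatibility: P · Σ Lᵢ/(AᵢEᵢ) = δ_free.
The series flexibility is Σ Lᵢ/(AᵢEᵢ) = 360/(2500×71×10³) + 700/(1650×141×10³) = 5.037×10⁻⁶ mm/N.
Hence P = δ_free / Σ(L/AE) = 1.405/5.037×10⁻⁶ = 278.9 kN (tensile).
σ_{aluminium} = P / A = 278900 / 2500 = 111.6 MPa.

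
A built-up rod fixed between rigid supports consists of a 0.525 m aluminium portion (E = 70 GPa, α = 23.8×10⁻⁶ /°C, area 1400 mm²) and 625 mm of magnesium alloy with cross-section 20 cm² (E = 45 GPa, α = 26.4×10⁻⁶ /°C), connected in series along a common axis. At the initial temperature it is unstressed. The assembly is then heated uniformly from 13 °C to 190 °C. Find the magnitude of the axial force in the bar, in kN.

P ≈ 417 kN (compressive)

Free thermal expansion of the whole bar: Σ αᵢΔT Lᵢ = 23.8×10⁻⁶×177×525 + 26.4×10⁻⁶×177×625 = 5.132 mm.
The walls prevent any net length change, so an axial force P (same in every segment) develops. Compatibility: P · Σ Lᵢ/(AᵢEᵢ) = δ_free.
The series flexibility is Σ Lᵢ/(AᵢEᵢ) = 525/(1400×70×10³) + 625/(2000×45×10³) = 1.23×10⁻⁵ mm/N.
P = 5.132 / 1.23×10⁻⁵ = 417200 N = 417.2 kN, compressive.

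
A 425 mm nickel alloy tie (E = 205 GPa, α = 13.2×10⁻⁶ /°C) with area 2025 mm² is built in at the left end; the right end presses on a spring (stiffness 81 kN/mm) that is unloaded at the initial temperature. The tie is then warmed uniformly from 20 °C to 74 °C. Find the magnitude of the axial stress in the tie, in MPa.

The unrestrained thermal change is αΔT L = 13.2×10⁻⁶ × 54 × 425 = 0.3029 mm.
With a force P in the spring, the elastic change of the tie is PL/(AE) and that of the spring is P/k; compatibility requires their sum to equal δ_free.
So P = δ_free / [L/(AE) + 1/k] = 0.3029 / [ 425/(2025×205×10³) + 1/(81×10³) ].
P = 0.3029 / 1.337×10⁻⁵ = 22660 N.
σ = P/A = 22660/2025 = 11.19 MPa.

σ ≈ 11.2 MPa (compressive)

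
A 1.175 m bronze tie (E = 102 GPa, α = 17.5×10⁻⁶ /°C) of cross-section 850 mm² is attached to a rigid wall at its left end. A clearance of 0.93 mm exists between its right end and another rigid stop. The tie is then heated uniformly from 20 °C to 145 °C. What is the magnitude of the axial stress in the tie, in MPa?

σ ≈ 142 MPa (compressive)

Free thermal elongation = αΔT L = 17.5×10⁻⁶ × 125 × 1175 = 2.57 mm.
This exceeds the 0.93 mm gap, so the wall pushes back. The portion of expansion that must be recovered elastically is δ_free − gap = 2.57 − 0.93 = 1.64 mm.
So σ = E(δ_free − g)/L = 102×10³ × 1.64/1175 = 142.4 MPa.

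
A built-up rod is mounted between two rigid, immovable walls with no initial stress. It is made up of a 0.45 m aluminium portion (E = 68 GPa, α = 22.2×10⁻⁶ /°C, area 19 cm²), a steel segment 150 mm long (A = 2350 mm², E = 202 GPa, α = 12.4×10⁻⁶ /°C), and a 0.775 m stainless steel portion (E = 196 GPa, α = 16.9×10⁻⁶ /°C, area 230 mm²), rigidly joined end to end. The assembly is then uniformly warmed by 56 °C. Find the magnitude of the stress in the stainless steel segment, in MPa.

With the walls removed the bar would change length by δ_free = Σ αᵢΔT Lᵢ = 22.2×10⁻⁶×56×450 + 12.4×10⁻⁶×56×150 + 16.9×10⁻⁶×56×775 = 1.397 mm.
The walls prevent any net length change, so an axial force P (same in every segment) develops. Compatibility: P · Σ Lᵢ/(AᵢEᵢ) = δ_free.
Σ Lᵢ/(AᵢEᵢ) = 450/(1900×68×10³) + 150/(2350×202×10³) + 775/(230×196×10³) = 2.099×10⁻⁵ mm/N.
Hence P = δ_free / Σ(L/AE) = 1.397/2.099×10⁻⁵ = 66.56 kN (compressive).
σ_{stainless steel} = P / A = 66560 / 230 = 289.4 MPa.

σ ≈ 289 MPa (compressive)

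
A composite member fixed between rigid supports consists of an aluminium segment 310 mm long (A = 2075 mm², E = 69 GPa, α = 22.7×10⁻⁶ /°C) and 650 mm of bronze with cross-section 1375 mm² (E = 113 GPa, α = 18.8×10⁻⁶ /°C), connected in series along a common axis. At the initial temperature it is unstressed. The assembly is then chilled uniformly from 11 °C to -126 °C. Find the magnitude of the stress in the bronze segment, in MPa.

If the supports were absent, the total length change would be Σ αᵢΔT Lᵢ = 22.7×10⁻⁶×137×310 + 18.8×10⁻⁶×137×650 = 2.638 mm.
Since the ends are fixed, an axial force P builds up, equal in every segment, with P · Σ Lᵢ/(AᵢEᵢ) = δ_free.
The series flexibility is Σ Lᵢ/(AᵢEᵢ) = 310/(2075×69×10³) + 650/(1375×113×10³) = 6.349×10⁻⁶ mm/N.
Hence P = δ_free / Σ(L/AE) = 2.638/6.349×10⁻⁶ = 415.6 kN (tensile).
σ_{bronze} = P / A = 415600 / 1375 = 302.2 MPa.

σ ≈ 302 MPa (tensile)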